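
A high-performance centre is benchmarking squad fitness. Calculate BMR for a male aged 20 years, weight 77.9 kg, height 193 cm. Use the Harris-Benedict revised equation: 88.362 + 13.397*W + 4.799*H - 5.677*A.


Substituting values:
W term = 13.397 * 77.9 = 1043.6263
H term = 4.799 * 193 = 926.207
A term = 5.677 * 20 = 113.54
BMR = 1944.66 kcal/day

1944.66 kcal/day


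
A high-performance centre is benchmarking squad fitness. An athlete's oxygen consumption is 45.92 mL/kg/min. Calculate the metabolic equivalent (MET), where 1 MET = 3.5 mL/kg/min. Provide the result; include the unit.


MET = VO2 / 3.5
= 45.92 / 3.5
= 13.12 METs

13.12 METs


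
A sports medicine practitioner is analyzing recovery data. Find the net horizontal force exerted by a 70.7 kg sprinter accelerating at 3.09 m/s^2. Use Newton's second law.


Newton's second law: F = m * a
F = 70.7 * 3.09 = 218.46 N

218.46 N


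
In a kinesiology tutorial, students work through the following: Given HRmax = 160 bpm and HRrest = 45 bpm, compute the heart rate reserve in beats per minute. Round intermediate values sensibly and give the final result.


Heart rate reserve = maximum HR minus resting HR
HRR = 160 - 45 = 115 bpm

115 bpm


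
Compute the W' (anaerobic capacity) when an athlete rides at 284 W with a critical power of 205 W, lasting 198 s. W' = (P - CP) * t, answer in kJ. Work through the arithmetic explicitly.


Above-CP power = 79 W
Duration = 198 s
W' = 79 * 198 = 15642 J
Convert: 15642 / 1000 = 15.642 kJ

15.642 kJ


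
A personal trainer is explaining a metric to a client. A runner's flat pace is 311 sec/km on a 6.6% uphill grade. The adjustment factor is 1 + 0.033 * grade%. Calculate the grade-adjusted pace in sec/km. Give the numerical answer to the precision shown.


Factor = 1 + 0.033 * 6.6 = 1.2178
Adjusted pace = 311 * 1.2178
= 378.74 sec/km

378.74 s/km


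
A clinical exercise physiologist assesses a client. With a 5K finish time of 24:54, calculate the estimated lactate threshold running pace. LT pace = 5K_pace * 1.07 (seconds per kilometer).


Race duration = 1494 s for 5 km
Average pace = 1494 / 5 = 298.8 s/km
LT pace = 298.8 * 1.07
= 319.72 s/km

319.72 s/km


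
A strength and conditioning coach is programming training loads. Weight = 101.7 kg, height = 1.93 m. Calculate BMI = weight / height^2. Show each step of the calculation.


height^2 = 1.93^2 = 3.7249
BMI = 101.7 / 3.7249 = 27.3 kg/m^2

27.3 kg/m^2


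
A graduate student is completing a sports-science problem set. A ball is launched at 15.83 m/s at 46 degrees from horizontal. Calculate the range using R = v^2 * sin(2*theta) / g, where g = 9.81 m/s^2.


sin(2 * 46) = sin(92) = 0.999391
v^2 = 15.83^2 = 250.5889
R = 250.5889 * 0.999391 / 9.81
= 25.529 m

25.529 m


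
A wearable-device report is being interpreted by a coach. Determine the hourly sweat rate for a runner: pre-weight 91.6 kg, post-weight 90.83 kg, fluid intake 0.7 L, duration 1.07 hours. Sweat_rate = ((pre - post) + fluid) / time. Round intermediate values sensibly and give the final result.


Mass lost = 91.6 - 90.83 = 0.77 kg
Add fluid consumed: 0.77 + 0.7 = 1.47 L total sweat
Sweat rate = 1.47 / 1.07 = 1.374 L/h

1.374 L/h


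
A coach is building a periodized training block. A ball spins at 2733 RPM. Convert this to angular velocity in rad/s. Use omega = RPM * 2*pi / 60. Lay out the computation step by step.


omega = 2733 * 2 * pi / 60
= 2733 * 6.28318531 / 60
= 17171.945 / 60
= 286.199 rad/s

286.199 rad/s


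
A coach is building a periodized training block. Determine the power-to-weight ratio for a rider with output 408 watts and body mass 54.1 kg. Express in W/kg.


P/W = 408 / 54.1 = 7.542 W/kg

7.542 W/kg


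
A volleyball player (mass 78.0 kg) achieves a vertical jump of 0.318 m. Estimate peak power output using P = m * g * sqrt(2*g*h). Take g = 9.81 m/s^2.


2 * g * h = 2 * 9.81 * 0.318 = 6.23916
sqrt(6.23916) = 2.497831 m/s
P = 78.0 * 9.81 * 2.497831 = 1911.29 W

1911.29 W


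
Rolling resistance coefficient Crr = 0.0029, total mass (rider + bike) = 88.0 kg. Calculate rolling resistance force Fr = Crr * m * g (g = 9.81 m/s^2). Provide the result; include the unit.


Fr = Crr * m * g
= 0.0029 * 88.0 * 9.81
= 2.504 N

2.504 N


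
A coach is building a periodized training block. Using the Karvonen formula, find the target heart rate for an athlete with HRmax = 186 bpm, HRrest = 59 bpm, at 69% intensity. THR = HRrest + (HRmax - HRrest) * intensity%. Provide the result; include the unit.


HRR = 186 - 59 = 127
THR = 59 + 127 * 0.69
= 59 + 87.63
= 146.63 bpm

146.63 bpm


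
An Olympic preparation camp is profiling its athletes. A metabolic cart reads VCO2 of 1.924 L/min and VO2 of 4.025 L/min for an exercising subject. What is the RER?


RER = VCO2 / VO2 = 1.924 / 4.025 = 0.478

0.478


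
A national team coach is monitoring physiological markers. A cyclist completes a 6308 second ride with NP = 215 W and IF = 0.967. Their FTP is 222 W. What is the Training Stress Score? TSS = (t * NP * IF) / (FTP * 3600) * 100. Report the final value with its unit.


t * NP * IF = 6308 * 215 * 0.967 = 1311464.74
FTP * 3600 = 799200
TSS = (1311464.74 / 799200) * 100 = 164.1

164.1 TSS


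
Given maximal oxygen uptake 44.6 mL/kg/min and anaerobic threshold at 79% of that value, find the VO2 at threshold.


Percentage as decimal = 0.79
VO2 at AT = 44.6 * 0.79 = 35.23 mL/kg/min

35.23 mL/kg/min


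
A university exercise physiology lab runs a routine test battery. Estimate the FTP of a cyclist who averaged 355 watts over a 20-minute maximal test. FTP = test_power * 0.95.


FTP = 355 * 0.95 = 337.25 W

337.25 W


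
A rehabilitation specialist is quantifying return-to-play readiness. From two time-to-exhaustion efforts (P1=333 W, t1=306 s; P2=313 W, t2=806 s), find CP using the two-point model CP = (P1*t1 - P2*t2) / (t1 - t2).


Work in trial 1 = 101898 J
Work in trial 2 = 252278 J
Delta work = -150380 J
Delta time = -500 s
CP = -150380 / -500 = 300.76 W

300.76 W


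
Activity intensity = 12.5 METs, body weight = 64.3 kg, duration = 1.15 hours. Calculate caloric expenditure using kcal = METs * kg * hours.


kcal = 12.5 * 64.3 * 1.15
= 803.75 * 1.15
= 924.31 kcal

924.31 kcal


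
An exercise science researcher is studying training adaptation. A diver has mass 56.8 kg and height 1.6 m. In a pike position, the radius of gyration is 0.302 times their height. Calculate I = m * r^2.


r = 0.302 * 1.6 = 0.4832 m
I = m * r^2 = 56.8 * 0.233482 = 13.262 kg*m^2

13.262 kg*m^2


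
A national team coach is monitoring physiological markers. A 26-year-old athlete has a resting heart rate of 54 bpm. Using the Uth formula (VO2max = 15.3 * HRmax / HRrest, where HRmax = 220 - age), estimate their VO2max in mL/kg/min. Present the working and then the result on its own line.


HRmax = 220 - 26 = 194 bpm
Ratio = HRmax / HRrest = 194 / 54 = 3.5926
VO2max = 15.3 * 3.5926 = 54.97 mL/kg/min

54.97 mL/kg/min


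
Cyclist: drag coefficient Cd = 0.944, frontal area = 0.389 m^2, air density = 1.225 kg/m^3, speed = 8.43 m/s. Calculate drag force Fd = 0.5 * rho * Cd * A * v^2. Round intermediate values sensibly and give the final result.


v^2 = 8.43^2 = 71.0649
Fd = 0.5 * 1.225 * 0.944 * 0.389 * 71.0649
= 15.984 N

15.984 N


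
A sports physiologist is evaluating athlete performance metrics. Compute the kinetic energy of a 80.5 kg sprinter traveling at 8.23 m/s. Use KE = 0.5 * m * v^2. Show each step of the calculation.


Velocity squared = 67.7329
KE = 0.5 * 80.5 * 67.7329 = 2726.25 J

2726.25 J


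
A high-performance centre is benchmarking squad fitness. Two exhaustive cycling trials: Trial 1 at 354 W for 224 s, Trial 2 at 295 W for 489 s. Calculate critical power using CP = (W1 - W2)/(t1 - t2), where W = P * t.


W1 = 354 * 224 = 79296 J
W2 = 295 * 489 = 144255 J
CP = (79296 - 144255) / (224 - 489)
= -64959 / -265
= 245.13 W

245.13 W


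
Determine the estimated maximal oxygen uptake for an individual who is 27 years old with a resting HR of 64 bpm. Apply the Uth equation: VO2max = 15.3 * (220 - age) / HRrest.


HRmax = 220 - 27 = 193
VO2max = 15.3 * (193 / 64)
= 15.3 * 3.0156
= 46.14 mL/kg/min

46.14 mL/kg/min


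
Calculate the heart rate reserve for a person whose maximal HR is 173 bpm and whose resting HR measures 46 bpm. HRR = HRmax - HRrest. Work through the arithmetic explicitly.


HRmax = 173 bpm
HRrest = 46 bpm
HRR = 173 - 46 = 127 bpm

127 bpm


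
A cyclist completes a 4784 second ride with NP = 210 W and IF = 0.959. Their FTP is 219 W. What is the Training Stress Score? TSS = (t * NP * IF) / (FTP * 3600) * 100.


t * NP * IF = 4784 * 210 * 0.959 = 963449.76
FTP * 3600 = 788400
TSS = (963449.76 / 788400) * 100 = 122.2

122.2 TSS


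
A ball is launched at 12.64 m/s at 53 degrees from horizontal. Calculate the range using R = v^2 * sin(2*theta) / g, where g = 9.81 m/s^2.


sin(2 * 53) = sin(106) = 0.961262
v^2 = 12.64^2 = 159.7696
R = 159.7696 * 0.961262 / 9.81
= 15.655 m

15.655 m


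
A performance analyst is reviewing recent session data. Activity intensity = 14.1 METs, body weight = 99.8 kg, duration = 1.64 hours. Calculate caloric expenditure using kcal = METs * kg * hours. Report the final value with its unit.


kcal = 14.1 * 99.8 * 1.64
= 1407.18 * 1.64
= 2307.78 kcal

2307.78 kcal


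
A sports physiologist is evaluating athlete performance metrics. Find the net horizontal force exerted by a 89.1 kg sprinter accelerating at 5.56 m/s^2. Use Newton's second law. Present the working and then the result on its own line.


Newton's second law: F = m * a
F = 89.1 * 5.56 = 495.4 N

495.4 N


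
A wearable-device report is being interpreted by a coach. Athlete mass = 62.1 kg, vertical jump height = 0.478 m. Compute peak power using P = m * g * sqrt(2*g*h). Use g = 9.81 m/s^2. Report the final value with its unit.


sqrt(2 * 9.81 * 0.478) = sqrt(9.37836) = 3.062411 m/s
P = 62.1 * 9.81 * 3.062411
= 1865.62 W

1865.62 W


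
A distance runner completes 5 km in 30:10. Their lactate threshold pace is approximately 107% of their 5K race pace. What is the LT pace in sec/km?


Convert to seconds: 30 min 10 s = 1810 s
Pace per km = 1810 / 5 = 362.0 s/km
LT pace = 362.0 * 1.07 = 387.34 s/km

387.34 s/km


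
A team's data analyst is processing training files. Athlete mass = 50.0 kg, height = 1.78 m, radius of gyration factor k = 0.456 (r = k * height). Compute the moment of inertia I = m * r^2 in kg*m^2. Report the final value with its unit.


r = k * height = 0.456 * 1.78 = 0.81168 m
r^2 = 0.81168^2 = 0.658824
I = 50.0 * 0.658824 = 32.941 kg*m^2

32.941 kg*m^2


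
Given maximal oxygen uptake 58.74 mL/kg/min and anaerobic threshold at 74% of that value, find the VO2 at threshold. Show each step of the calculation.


Percentage as decimal = 0.74
VO2 at AT = 58.74 * 0.74 = 43.47 mL/kg/min

43.47 mL/kg/min


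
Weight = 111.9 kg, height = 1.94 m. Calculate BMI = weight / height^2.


height^2 = 1.94^2 = 3.7636
BMI = 111.9 / 3.7636 = 29.73 kg/m^2

29.73 kg/m^2


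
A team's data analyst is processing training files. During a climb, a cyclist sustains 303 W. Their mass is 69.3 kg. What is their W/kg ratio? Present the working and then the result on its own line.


Power-to-weight = 303 W / 69.3 kg
= 4.372 W/kg

4.372 W/kg


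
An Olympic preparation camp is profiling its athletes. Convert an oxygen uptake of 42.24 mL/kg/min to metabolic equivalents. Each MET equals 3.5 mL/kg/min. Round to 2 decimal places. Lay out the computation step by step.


One MET = 3.5 mL/kg/min
Number of METs = 42.24 / 3.5
= 12.07 METs

12.07 METs


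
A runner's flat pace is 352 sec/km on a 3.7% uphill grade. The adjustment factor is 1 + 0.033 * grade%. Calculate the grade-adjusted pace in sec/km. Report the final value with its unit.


Factor = 1 + 0.033 * 3.7 = 1.1221
Adjusted pace = 352 * 1.1221
= 394.98 sec/km

394.98 s/km


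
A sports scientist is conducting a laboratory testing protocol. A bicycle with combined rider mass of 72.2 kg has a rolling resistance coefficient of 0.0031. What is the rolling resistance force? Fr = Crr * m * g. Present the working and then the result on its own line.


Fr = 0.0031 * 72.2 * 9.81
= 0.22382 * 9.81
= 2.196 N

2.196 N


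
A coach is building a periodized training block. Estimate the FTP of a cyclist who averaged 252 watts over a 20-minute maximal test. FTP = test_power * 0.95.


FTP = 252 * 0.95 = 239.4 W

239.4 W


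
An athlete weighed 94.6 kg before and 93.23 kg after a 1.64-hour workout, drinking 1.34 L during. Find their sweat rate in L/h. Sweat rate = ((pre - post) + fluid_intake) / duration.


Body mass change = 1.37 kg
Total sweat loss = 1.37 + 1.34 = 2.71 L
Rate = 2.71 / 1.64 = 1.652 L/h

1.652 L/h


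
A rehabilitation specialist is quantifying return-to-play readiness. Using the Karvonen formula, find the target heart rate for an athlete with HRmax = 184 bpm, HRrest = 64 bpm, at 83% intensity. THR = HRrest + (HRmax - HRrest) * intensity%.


HRR = 184 - 64 = 120
THR = 64 + 120 * 0.83
= 64 + 99.6
= 163.6 bpm

163.6 bpm


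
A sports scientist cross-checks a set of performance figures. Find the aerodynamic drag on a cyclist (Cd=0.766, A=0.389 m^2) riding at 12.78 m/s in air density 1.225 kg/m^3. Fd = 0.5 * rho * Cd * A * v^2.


Fd = 0.5 * 1.225 * 0.766 * 0.389 * 12.78^2
= 0.5 * 1.225 * 0.766 * 0.389 * 163.3284
= 29.809 N

29.809 N


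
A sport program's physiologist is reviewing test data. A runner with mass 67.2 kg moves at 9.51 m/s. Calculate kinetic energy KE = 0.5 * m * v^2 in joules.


v^2 = 9.51^2 = 90.4401
KE = 0.5 * 67.2 * 90.4401
= 3038.79 J

3038.79 J


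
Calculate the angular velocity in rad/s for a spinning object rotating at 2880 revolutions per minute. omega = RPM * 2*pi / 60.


omega = RPM * 2*pi / 60
= 2880 * 6.28318531 / 60
= 301.593 rad/s

301.593 rad/s


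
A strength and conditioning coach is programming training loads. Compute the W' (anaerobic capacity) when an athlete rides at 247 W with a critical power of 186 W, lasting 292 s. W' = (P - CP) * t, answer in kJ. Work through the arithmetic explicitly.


Above-CP power = 61 W
Duration = 292 s
W' = 61 * 292 = 17812 J
Convert: 17812 / 1000 = 17.812 kJ

17.812 kJ


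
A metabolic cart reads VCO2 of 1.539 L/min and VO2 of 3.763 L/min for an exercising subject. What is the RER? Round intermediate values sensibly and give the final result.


RER = VCO2 / VO2 = 1.539 / 3.763 = 0.409

0.409


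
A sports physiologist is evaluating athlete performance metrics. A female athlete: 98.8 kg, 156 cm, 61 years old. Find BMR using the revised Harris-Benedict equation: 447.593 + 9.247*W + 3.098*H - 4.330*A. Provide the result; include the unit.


Intercept = 447.593
Weight contribution = 9.247 * 98.8 = 913.6036
Height contribution = 3.098 * 156 = 483.288
Age contribution = 4.33 * 61 = 264.13
BMR = 447.593 + 913.6036 + 483.288 - 264.13
= 1580.35 kcal/day

1580.35 kcal/day


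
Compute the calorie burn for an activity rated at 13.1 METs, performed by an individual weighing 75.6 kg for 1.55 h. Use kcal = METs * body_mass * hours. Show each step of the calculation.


Product of METs and mass = 13.1 * 75.6 = 990.36
Total kcal = 990.36 * 1.55 = 1535.06 kcal

1535.06 kcal


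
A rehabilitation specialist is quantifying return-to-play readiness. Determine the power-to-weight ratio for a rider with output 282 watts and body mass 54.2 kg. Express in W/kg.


P/W = 282 / 54.2 = 5.203 W/kg

5.203 W/kg


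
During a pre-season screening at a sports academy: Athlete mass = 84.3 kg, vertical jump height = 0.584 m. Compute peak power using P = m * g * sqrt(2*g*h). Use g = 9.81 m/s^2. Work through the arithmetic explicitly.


sqrt(2 * 9.81 * 0.584) = sqrt(11.45808) = 3.384979 m/s
P = 84.3 * 9.81 * 3.384979
= 2799.32 W

2799.32 W


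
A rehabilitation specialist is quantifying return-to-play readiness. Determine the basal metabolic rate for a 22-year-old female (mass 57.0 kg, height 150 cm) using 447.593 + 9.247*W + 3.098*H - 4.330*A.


BMR = 447.593 + 9.247*57.0 + 3.098*150 - 4.330*22
= 1344.11 kcal/day

1344.11 kcal/day


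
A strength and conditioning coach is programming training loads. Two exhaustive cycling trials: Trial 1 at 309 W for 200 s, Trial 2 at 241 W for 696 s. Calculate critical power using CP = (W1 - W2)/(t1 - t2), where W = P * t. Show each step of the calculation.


W1 = 309 * 200 = 61800 J
W2 = 241 * 696 = 167736 J
CP = (61800 - 167736) / (200 - 696)
= -105936 / -496
= 213.58 W

213.58 W


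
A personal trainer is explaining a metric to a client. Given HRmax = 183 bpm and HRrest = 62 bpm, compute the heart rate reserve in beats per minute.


Heart rate reserve = maximum HR minus resting HR
HRR = 183 - 62 = 121 bpm

121 bpm


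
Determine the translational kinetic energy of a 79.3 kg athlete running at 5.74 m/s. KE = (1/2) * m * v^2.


KE = 0.5 * m * v^2
= 0.5 * 79.3 * 5.74^2
= 0.5 * 79.3 * 32.9476
= 1306.37 J

1306.37 J


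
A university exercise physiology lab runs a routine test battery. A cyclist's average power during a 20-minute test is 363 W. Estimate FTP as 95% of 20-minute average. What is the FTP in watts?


FTP = 20-min power * 0.95
= 363 * 0.95
= 344.85 W

344.85 W


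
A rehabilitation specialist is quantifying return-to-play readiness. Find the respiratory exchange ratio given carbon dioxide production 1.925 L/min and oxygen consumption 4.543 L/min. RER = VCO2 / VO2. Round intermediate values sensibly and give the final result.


VCO2 = 1.925 L/min
VO2 = 4.543 L/min
RER = 1.925 / 4.543 = 0.4237

0.4237


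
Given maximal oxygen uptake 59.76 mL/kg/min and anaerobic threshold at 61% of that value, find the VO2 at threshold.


Percentage as decimal = 0.61
VO2 at AT = 59.76 * 0.61 = 36.45 mL/kg/min

36.45 mL/kg/min


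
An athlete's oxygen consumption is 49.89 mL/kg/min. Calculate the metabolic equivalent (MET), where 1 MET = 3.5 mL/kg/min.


MET = VO2 / 3.5
= 49.89 / 3.5
= 14.25 METs

14.25 METs


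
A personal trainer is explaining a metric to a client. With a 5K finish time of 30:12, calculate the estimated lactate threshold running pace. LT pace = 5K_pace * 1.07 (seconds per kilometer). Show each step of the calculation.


Race duration = 1812 s for 5 km
Average pace = 1812 / 5 = 362.4 s/km
LT pace = 362.4 * 1.07
= 387.77 s/km

387.77 s/km


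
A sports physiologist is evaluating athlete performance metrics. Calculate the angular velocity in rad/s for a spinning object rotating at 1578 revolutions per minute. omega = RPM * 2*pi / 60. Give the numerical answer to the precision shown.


omega = RPM * 2*pi / 60
= 1578 * 6.28318531 / 60
= 165.248 rad/s

165.248 rad/s


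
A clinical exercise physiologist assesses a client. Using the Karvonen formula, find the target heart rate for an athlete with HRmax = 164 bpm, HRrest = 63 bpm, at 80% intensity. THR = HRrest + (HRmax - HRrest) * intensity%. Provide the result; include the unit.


HRR = 164 - 63 = 101
THR = 63 + 101 * 0.8
= 63 + 80.8
= 143.8 bpm

143.8 bpm


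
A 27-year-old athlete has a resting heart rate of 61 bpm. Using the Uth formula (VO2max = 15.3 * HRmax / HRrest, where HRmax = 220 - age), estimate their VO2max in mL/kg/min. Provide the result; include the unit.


HRmax = 220 - 27 = 193 bpm
Ratio = HRmax / HRrest = 193 / 61 = 3.1639
VO2max = 15.3 * 3.1639 = 48.41 mL/kg/min

48.41 mL/kg/min


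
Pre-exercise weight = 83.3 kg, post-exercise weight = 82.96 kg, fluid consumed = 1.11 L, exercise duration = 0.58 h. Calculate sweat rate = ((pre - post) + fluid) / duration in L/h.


Weight loss = 83.3 - 82.96 = 0.34 kg (approx L)
Total sweat = 0.34 + 1.11 = 1.45 L
Sweat rate = 1.45 / 0.58 = 2.5 L/h

2.5 L/h


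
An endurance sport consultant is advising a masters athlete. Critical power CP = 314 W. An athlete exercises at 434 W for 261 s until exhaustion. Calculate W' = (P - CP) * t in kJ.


P - CP = 434 - 314 = 120 W
W' = 120 * 261 = 31320 J
= 31320 / 1000 = 31.32 kJ

31.32 kJ


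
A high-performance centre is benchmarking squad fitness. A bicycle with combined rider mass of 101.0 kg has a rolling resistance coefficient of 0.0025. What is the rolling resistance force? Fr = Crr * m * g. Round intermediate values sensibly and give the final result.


Fr = 0.0025 * 101.0 * 9.81
= 0.2525 * 9.81
= 2.477 N

2.477 N


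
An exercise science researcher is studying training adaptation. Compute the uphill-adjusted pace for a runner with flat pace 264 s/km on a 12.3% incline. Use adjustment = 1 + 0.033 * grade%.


Adjustment factor = 1 + 0.033 * 12.3 = 1.4059
Grade-adjusted pace = 264 * 1.4059 = 371.16 s/km

371.16 s/km


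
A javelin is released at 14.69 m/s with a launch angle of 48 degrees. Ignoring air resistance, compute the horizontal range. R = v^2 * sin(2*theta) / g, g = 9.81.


Launch speed squared = 215.7961
sin(2 * 48 deg) = 0.994522
Range = 215.7961 * 0.994522 / 9.81
= 21.877 m

21.877 m


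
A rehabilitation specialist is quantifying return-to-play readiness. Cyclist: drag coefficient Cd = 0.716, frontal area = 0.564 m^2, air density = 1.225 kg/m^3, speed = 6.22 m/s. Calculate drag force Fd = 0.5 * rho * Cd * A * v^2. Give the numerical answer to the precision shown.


v^2 = 6.22^2 = 38.6884
Fd = 0.5 * 1.225 * 0.716 * 0.564 * 38.6884
= 9.569 N

9.569 N


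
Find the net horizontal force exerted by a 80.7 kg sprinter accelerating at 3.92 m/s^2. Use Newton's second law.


Newton's second law: F = m * a
F = 80.7 * 3.92 = 316.34 N

316.34 N


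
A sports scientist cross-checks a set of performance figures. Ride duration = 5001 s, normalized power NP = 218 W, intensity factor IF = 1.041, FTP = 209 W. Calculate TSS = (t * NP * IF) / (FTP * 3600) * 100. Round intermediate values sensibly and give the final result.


Numerator = 5001 * 218 * 1.041 = 1134916.938
Denominator = 209 * 3600 = 752400
TSS = 1134916.938 / 752400 * 100
= 150.84

150.84 TSS


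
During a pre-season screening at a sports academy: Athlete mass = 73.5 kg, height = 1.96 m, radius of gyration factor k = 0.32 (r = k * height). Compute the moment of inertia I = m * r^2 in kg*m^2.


r = k * height = 0.32 * 1.96 = 0.6272 m
r^2 = 0.6272^2 = 0.39338
I = 73.5 * 0.39338 = 28.913 kg*m^2

28.913 kg*m^2


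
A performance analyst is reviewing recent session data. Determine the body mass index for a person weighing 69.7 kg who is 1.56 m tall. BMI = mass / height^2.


BMI = mass / height^2
= 69.7 / 1.56^2
= 69.7 / 2.4336
= 28.64 kg/m^2

28.64 kg/m^2


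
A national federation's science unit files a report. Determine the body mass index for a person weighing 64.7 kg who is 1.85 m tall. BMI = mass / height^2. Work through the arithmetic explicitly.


BMI = mass / height^2
= 64.7 / 1.85^2
= 64.7 / 3.4225
= 18.9 kg/m^2

18.9 kg/m^2


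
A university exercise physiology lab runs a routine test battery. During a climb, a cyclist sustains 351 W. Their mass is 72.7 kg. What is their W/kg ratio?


Power-to-weight = 351 W / 72.7 kg
= 4.828 W/kg

4.828 W/kg


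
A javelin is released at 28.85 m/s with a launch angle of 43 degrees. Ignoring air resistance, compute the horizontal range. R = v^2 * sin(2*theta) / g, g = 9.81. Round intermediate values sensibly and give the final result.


Launch speed squared = 832.3225
sin(2 * 43 deg) = 0.997564
Range = 832.3225 * 0.997564 / 9.81
= 84.638 m

84.638 m


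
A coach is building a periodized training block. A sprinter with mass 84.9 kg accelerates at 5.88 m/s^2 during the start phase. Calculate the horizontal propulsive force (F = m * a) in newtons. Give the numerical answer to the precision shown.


F = m * a
= 84.9 * 5.88
= 499.21 N

499.21 N


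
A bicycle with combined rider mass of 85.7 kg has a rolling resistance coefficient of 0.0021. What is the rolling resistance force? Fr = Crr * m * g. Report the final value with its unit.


Fr = 0.0021 * 85.7 * 9.81
= 0.17997 * 9.81
= 1.766 N

1.766 N


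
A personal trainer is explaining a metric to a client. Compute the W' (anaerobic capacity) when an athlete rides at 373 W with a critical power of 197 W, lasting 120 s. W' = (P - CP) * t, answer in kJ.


Above-CP power = 176 W
Duration = 120 s
W' = 176 * 120 = 21120 J
Convert: 21120 / 1000 = 21.12 kJ

21.12 kJ


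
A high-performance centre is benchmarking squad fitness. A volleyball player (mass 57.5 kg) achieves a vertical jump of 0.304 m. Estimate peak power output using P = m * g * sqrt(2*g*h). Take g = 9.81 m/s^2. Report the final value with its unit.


2 * g * h = 2 * 9.81 * 0.304 = 5.96448
sqrt(5.96448) = 2.442228 m/s
P = 57.5 * 9.81 * 2.442228 = 1377.6 W

1377.6 W


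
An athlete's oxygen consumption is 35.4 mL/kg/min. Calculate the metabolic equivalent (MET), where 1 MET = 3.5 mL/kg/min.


MET = VO2 / 3.5
= 35.4 / 3.5
= 10.11 METs

10.11 METs


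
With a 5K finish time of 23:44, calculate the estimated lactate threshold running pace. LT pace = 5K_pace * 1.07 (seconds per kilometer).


Race duration = 1424 s for 5 km
Average pace = 1424 / 5 = 284.8 s/km
LT pace = 284.8 * 1.07
= 304.74 s/km

304.74 s/km


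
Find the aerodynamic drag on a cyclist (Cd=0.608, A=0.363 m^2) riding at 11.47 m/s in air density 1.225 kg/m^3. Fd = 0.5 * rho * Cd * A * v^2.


Fd = 0.5 * 1.225 * 0.608 * 0.363 * 11.47^2
= 0.5 * 1.225 * 0.608 * 0.363 * 131.5609
= 17.785 N

17.785 N


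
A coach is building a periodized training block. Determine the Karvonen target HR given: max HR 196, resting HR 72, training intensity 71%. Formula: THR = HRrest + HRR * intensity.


HRR = HRmax - HRrest = 196 - 72 = 124
THR = 72 + 124 * 0.71
= 160.04 bpm

160.04 bpm


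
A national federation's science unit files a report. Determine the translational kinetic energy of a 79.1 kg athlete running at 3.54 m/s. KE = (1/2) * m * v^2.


KE = 0.5 * m * v^2
= 0.5 * 79.1 * 3.54^2
= 0.5 * 79.1 * 12.5316
= 495.62 J

495.62 J


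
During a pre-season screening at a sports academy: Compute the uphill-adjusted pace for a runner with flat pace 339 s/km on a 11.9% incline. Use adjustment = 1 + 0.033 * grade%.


Adjustment factor = 1 + 0.033 * 11.9 = 1.3927
Grade-adjusted pace = 339 * 1.3927 = 472.13 s/km

472.13 s/km


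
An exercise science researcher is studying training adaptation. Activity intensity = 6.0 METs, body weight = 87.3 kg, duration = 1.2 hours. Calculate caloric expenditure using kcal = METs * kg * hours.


kcal = 6.0 * 87.3 * 1.2
= 523.8 * 1.2
= 628.56 kcal

628.56 kcal


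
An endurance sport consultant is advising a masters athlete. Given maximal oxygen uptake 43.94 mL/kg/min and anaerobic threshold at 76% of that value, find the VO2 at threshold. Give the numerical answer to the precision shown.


Percentage as decimal = 0.76
VO2 at AT = 43.94 * 0.76 = 33.39 mL/kg/min

33.39 mL/kg/min


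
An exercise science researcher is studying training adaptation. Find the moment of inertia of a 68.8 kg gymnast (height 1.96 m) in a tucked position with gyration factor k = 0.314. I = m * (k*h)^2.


Radius of gyration = 0.314 * 1.96 = 0.61544 m
I = 68.8 * 0.61544^2
= 68.8 * 0.378766
= 26.059 kg*m^2

26.059 kg*m^2


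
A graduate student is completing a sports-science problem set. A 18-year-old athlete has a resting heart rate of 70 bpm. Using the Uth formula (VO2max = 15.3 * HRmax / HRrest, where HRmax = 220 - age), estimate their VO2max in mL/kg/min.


HRmax = 220 - 18 = 202 bpm
Ratio = HRmax / HRrest = 202 / 70 = 2.8857
VO2max = 15.3 * 2.8857 = 44.15 mL/kg/min

44.15 mL/kg/min


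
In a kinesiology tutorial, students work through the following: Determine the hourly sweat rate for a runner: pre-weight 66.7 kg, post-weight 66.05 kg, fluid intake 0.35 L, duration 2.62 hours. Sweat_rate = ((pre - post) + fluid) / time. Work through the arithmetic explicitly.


Mass lost = 66.7 - 66.05 = 0.65 kg
Add fluid consumed: 0.65 + 0.35 = 1.0 L total sweat
Sweat rate = 1.0 / 2.62 = 0.382 L/h

0.382 L/h


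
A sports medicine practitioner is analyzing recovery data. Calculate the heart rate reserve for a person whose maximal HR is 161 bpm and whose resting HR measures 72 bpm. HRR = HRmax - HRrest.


HRmax = 161 bpm
HRrest = 72 bpm
HRR = 161 - 72 = 89 bpm

89 bpm


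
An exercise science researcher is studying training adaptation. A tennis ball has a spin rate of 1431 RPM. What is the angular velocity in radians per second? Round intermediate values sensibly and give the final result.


Convert RPM to rad/s: multiply by 2*pi and divide by 60
omega = 1431 * 2 * pi / 60
= 149.854 rad/s

149.854 rad/s


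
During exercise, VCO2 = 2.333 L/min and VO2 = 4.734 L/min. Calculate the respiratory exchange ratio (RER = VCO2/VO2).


RER = VCO2 / VO2
= 2.333 / 4.734
= 0.4928

0.4928


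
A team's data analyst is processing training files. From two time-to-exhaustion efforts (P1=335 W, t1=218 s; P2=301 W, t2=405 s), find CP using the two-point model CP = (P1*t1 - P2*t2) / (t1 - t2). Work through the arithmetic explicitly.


Work in trial 1 = 73030 J
Work in trial 2 = 121905 J
Delta work = -48875 J
Delta time = -187 s
CP = -48875 / -187 = 261.36 W

261.36 W


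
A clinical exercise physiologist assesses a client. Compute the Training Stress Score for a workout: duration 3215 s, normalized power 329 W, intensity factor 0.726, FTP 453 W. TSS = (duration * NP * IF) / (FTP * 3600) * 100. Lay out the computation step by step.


Product = 3215 * 329 * 0.726 = 767915.61
Base = 453 * 3600 = 1630800
TSS = 767915.61 / 1630800 * 100 = 47.09

47.09 TSS


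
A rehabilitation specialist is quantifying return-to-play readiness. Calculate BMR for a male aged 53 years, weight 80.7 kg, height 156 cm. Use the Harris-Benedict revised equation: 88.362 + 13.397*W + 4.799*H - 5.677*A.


Substituting values:
W term = 13.397 * 80.7 = 1081.1379
H term = 4.799 * 156 = 748.644
A term = 5.677 * 53 = 300.881
BMR = 1617.26 kcal/day

1617.26 kcal/day


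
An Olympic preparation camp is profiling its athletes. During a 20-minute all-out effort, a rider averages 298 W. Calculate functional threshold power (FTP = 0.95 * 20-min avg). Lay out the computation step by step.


FTP = 0.95 * 298
= 283.1 W

283.1 W


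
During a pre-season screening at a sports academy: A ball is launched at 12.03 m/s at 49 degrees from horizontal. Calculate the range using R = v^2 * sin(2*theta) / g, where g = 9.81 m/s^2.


sin(2 * 49) = sin(98) = 0.990268
v^2 = 12.03^2 = 144.7209
R = 144.7209 * 0.990268 / 9.81
= 14.609 m

14.609 m


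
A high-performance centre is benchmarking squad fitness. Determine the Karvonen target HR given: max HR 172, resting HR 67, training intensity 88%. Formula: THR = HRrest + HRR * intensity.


HRR = HRmax - HRrest = 172 - 67 = 105
THR = 67 + 105 * 0.88
= 159.4 bpm

159.4 bpm


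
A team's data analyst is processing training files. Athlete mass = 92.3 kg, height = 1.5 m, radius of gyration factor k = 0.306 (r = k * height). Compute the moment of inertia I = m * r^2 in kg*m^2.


r = k * height = 0.306 * 1.5 = 0.459 m
r^2 = 0.459^2 = 0.210681
I = 92.3 * 0.210681 = 19.446 kg*m^2

19.446 kg*m^2


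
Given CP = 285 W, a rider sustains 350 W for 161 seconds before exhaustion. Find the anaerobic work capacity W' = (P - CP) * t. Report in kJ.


Excess power = 350 - 285 = 65 W
Work above CP = 65 * 161 = 10465 J
W' = 10.465 kJ

10.465 kJ


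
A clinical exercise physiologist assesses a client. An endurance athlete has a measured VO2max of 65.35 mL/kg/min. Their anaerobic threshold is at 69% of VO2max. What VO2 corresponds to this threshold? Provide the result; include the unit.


Anaerobic threshold VO2 = VO2max * 69%
= 65.35 * 0.69
= 45.09 mL/kg/min

45.09 mL/kg/min


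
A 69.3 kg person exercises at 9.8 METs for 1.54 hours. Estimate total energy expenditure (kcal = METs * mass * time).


Energy = METs * mass(kg) * time(h)
= 9.8 * 69.3 * 1.54
= 1045.88 kcal

1045.88 kcal


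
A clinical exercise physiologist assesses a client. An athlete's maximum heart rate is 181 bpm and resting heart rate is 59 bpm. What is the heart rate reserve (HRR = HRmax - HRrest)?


HRR = HRmax - HRrest
= 181 - 59
= 122 bpm

122 bpm


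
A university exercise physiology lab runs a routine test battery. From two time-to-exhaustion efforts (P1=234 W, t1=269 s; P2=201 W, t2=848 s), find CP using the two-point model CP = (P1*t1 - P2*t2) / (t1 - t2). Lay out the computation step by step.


Work in trial 1 = 62946 J
Work in trial 2 = 170448 J
Delta work = -107502 J
Delta time = -579 s
CP = -107502 / -579 = 185.67 W

185.67 W


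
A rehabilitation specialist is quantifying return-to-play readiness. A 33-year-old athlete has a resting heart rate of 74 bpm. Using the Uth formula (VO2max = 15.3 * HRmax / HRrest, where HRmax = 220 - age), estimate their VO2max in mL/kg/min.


HRmax = 220 - 33 = 187 bpm
Ratio = HRmax / HRrest = 187 / 74 = 2.527
VO2max = 15.3 * 2.527 = 38.66 mL/kg/min

38.66 mL/kg/min


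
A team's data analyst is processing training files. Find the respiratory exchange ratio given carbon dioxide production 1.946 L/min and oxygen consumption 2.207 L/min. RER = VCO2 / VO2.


VCO2 = 1.946 L/min
VO2 = 2.207 L/min
RER = 1.946 / 2.207 = 0.8817

0.8817


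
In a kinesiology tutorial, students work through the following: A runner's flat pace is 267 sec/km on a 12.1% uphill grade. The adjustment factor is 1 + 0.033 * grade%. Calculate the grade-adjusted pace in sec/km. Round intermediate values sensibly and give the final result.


Factor = 1 + 0.033 * 12.1 = 1.3993
Adjusted pace = 267 * 1.3993
= 373.61 sec/km

373.61 s/km


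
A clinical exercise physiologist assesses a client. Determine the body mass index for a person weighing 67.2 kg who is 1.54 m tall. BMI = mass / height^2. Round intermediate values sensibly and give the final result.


BMI = mass / height^2
= 67.2 / 1.54^2
= 67.2 / 2.3716
= 28.34 kg/m^2

28.34 kg/m^2


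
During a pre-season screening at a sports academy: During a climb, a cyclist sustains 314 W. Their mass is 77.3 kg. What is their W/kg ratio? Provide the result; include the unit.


Power-to-weight = 314 W / 77.3 kg
= 4.062 W/kg

4.062 W/kg


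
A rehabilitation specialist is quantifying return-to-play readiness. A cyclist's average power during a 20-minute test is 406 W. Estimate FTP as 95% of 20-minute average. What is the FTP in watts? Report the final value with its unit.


FTP = 20-min power * 0.95
= 406 * 0.95
= 385.7 W

385.7 W


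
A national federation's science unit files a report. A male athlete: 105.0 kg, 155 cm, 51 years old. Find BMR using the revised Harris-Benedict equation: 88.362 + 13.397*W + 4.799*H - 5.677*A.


Intercept = 88.362
Weight contribution = 13.397 * 105.0 = 1406.685
Height contribution = 4.799 * 155 = 743.845
Age contribution = 5.677 * 51 = 289.527
BMR = 88.362 + 1406.685 + 743.845 - 289.527
= 1949.37 kcal/day

1949.37 kcal/day


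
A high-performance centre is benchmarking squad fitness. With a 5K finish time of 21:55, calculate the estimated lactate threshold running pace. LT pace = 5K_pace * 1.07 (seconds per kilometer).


Race duration = 1315 s for 5 km
Average pace = 1315 / 5 = 263.0 s/km
LT pace = 263.0 * 1.07
= 281.41 s/km

281.41 s/km


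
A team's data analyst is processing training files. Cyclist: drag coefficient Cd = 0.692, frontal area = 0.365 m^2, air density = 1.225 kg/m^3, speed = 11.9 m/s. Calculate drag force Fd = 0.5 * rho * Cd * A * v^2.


v^2 = 11.9^2 = 141.61
Fd = 0.5 * 1.225 * 0.692 * 0.365 * 141.61
= 21.908 N

21.908 N


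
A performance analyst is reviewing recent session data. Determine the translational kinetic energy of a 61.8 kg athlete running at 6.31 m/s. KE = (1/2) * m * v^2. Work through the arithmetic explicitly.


KE = 0.5 * m * v^2
= 0.5 * 61.8 * 6.31^2
= 0.5 * 61.8 * 39.8161
= 1230.32 J

1230.32 J


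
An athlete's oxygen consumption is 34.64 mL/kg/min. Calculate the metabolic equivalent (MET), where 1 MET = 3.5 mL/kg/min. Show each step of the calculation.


MET = VO2 / 3.5
= 34.64 / 3.5
= 9.9 METs

9.9 METs


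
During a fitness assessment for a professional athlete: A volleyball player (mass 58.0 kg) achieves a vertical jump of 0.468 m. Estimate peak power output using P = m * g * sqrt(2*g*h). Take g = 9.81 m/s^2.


2 * g * h = 2 * 9.81 * 0.468 = 9.18216
sqrt(9.18216) = 3.030208 m/s
P = 58.0 * 9.81 * 3.030208 = 1724.13 W

1724.13 W


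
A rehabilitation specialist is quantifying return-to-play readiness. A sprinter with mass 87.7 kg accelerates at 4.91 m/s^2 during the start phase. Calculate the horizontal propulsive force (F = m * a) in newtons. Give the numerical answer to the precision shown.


F = m * a
= 87.7 * 4.91
= 430.61 N

430.61 N


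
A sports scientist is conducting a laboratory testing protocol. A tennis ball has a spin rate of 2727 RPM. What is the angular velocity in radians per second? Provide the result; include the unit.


Convert RPM to rad/s: multiply by 2*pi and divide by 60
omega = 2727 * 2 * pi / 60
= 285.571 rad/s

285.571 rad/s


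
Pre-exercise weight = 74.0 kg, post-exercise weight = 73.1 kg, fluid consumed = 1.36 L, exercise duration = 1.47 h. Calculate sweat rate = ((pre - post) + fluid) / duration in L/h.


Weight loss = 74.0 - 73.1 = 0.9 kg (approx L)
Total sweat = 0.9 + 1.36 = 2.26 L
Sweat rate = 2.26 / 1.47 = 1.537 L/h

1.537 L/h


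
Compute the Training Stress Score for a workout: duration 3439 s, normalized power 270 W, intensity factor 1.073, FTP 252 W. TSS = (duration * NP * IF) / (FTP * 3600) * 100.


Product = 3439 * 270 * 1.073 = 996312.69
Base = 252 * 3600 = 907200
TSS = 996312.69 / 907200 * 100 = 109.82

109.82 TSS


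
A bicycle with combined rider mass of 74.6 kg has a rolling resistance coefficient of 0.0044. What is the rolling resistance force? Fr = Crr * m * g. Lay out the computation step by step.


Fr = 0.0044 * 74.6 * 9.81
= 0.32824 * 9.81
= 3.22 N

3.22 N


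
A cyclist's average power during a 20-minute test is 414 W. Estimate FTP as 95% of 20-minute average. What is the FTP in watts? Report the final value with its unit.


FTP = 20-min power * 0.95
= 414 * 0.95
= 393.3 W

393.3 W


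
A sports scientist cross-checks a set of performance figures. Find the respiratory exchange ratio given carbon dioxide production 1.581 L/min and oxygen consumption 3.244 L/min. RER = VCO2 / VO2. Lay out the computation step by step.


VCO2 = 1.581 L/min
VO2 = 3.244 L/min
RER = 1.581 / 3.244 = 0.4874

0.4874


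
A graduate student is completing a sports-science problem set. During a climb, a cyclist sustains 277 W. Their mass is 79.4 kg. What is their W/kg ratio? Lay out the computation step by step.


Power-to-weight = 277 W / 79.4 kg
= 3.489 W/kg

3.489 W/kg


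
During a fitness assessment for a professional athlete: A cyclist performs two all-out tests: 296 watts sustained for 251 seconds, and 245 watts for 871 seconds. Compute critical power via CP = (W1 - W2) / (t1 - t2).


W1 = P1 * t1 = 296 * 251 = 74296 J
W2 = P2 * t2 = 245 * 871 = 213395 J
CP = (74296 - 213395) / (251 - 871)
= 224.35 W

224.35 W


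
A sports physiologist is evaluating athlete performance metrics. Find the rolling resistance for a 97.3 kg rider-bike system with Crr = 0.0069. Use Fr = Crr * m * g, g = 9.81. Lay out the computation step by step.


m * g = 97.3 * 9.81 = 954.513 N
Fr = 0.0069 * 954.513 = 6.586 N

6.586 N


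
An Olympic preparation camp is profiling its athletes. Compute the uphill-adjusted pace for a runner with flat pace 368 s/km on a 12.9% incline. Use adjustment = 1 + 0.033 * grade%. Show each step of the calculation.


Adjustment factor = 1 + 0.033 * 12.9 = 1.4257
Grade-adjusted pace = 368 * 1.4257 = 524.66 s/km

524.66 s/km


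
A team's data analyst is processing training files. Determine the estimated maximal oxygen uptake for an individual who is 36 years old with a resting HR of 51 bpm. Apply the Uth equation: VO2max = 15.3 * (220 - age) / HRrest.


HRmax = 220 - 36 = 184
VO2max = 15.3 * (184 / 51)
= 15.3 * 3.6078
= 55.2 mL/kg/min

55.2 mL/kg/min
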